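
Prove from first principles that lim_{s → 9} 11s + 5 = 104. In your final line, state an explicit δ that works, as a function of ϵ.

δ = ϵ/11

Let ϵ > 0 be given. We need δ > 0 so that 0 < |s − 9| < δ implies |(11s + 5) − 104| < ϵ.
|(11s + 5) − 104| = |11s - 99| = 11|s − 9|.
So 11|s − 9| < ϵ exactly when |s − 9| < ϵ/11.
Choosing δ = ϵ/11 gives |(11s + 5) − 104| = 11|s − 9| < ϵ whenever |s − 9| < δ.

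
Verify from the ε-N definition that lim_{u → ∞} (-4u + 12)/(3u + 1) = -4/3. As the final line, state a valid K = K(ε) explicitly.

K = (40/9)/ε

Let ε > 0 be given. We seek K > 0 such that u > K implies |(-4u + 12)/(3u + 1) + 4/3| < ε.
(-4u + 12)/(3u + 1) + 4/3 = (3(-4u + 12) − (-4)(3u + 1)) / (3(3u + 1)) = 40/(3(3u + 1)).
For u > 0 we have 3u + 1 > 3u, so |(-4u + 12)/(3u + 1) + 4/3| = 40/(3(3u + 1)) < 40/(3·3u) = (40/9)/u.
Thus |(-4u + 12)/(3u + 1) + 4/3| < ε whenever u > (40/9)/ε.
Take K = (40/9)/ε. If u > K then |(-4u + 12)/(3u + 1) + 4/3| < (40/9)/u < ε.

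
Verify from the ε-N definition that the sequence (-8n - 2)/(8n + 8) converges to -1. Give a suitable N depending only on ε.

N = (3/4)/ε

Let ε > 0 be given. For n ≥ 1, |(-8n - 2)/(8n + 8) + 1| = |48|/(8(8n + 8)) = 48/(8(8n + 8)).
Since 8n + 8 ≥ 8n for n ≥ 1, this is ≤ 48/(8·8n) = (3/4)/n.
So |(-8n - 2)/(8n + 8) + 1| < ε whenever n > (3/4)/ε.
Take N = (3/4)/ε. If n > N then |(-8n - 2)/(8n + 8) + 1| ≤ (3/4)/n < ε.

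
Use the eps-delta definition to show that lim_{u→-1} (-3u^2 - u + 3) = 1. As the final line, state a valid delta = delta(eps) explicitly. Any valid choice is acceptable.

delta = min(1, eps/8)

Let eps > 0. We want delta > 0 such that 0 < |u + 1| < delta implies |(-3u^2 - u + 3) − 1| < eps.
(-3u^2 - u + 3) − 1 = -3u^2 - u + 2 = (u + 1)(-3u + 2).
So |(-3u^2 - u + 3) − 1| = |u + 1|·|-3u + 2|.
Assume first that |u + 1| < 1, so |u| < 2. Then |-3u + 2| ≤ 3·2 + 2 = 8.
Hence |(-3u^2 - u + 3) − 1| ≤ 8|u + 1| < eps provided |u + 1| < eps/8.
Take delta = min(1, eps/8). Then 0 < |u + 1| < delta gives both |u + 1| < 1 and |u + 1| < eps/8, so |(-3u^2 - u + 3) − 1| < eps.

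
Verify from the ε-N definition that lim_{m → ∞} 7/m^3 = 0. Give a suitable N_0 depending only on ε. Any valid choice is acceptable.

N_0 = (7/ε)^{1/3}

Suppose ε > 0. For m ≥ 1, |7/m^3 − 0| = 7/m^3.
7/m^3 < ε ⇔ m^3 > 7/ε ⇔ m > (7/ε)^{1/3}.
Take N_0 = (7/ε)^{1/3}. Then m > N_0 implies 7/m^3 < ε.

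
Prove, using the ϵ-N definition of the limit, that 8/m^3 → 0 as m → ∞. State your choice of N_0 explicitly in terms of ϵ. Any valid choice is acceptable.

N_0 = (8/ϵ)^{1/3}

Suppose ϵ > 0. For m ≥ 1, |8/m^3 − 0| = 8/m^3.
8/m^3 < ϵ ⇔ m^3 > 8/ϵ ⇔ m > (8/ϵ)^{1/3}.
Take N_0 = (8/ϵ)^{1/3}. Then m > N_0 implies 8/m^3 < ϵ.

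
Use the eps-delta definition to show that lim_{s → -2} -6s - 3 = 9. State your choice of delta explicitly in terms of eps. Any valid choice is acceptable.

delta = eps/6

Fix eps > 0. We need delta > 0 so that 0 < |s + 2| < delta implies |(-6s - 3) − 9| < eps.
|(-6s - 3) − 9| = |-6s - 12| = 6|s + 2|.
Thus it suffices that |s + 2| < eps/6.
Take delta = eps/6. If 0 < |s + 2| < delta then |(-6s - 3) − 9| = 6|s + 2| < 6·(eps/6) = eps.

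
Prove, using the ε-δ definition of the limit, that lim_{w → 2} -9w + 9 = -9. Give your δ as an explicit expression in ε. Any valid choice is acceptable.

δ = ε/9

Let ε > 0. We need δ > 0 so that 0 < |w − 2| < δ implies |(-9w + 9) + 9| < ε.
|(-9w + 9) + 9| = |-9w + 18| = 9|w − 2|.
Thus it suffices that |w − 2| < ε/9.
Choosing δ = ε/9 gives |(-9w + 9) + 9| = 9|w − 2| < ε whenever |w − 2| < δ.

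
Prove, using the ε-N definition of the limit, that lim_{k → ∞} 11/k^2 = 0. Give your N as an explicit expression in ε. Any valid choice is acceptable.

N = (11/ε)^{1/2}

Fix ε > 0. For k ≥ 1, |11/k^2 − 0| = 11/k^2.
11/k^2 < ε ⇔ k^2 > 11/ε ⇔ k > (11/ε)^{1/2}.
Take N = (11/ε)^{1/2}. Then k > N implies 11/k^2 < ε.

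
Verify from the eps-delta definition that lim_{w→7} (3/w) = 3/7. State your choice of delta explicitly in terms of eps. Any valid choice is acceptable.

Fix eps > 0. We seek delta > 0 such that 0 < |w − 7| < delta implies |3/w − (3/7)| < eps.
|3/w − (3/7)| = 3·|7 − w|/(7·|w|) = 3|w − 7|/(7|w|).
Require delta ≤ 7/2 so that |w| > 7 − 7/2 = 7/2, hence 7|w| > 49/2.
Then |3/w − (3/7)| < 3|w − 7|/(49/2), which is < eps when |w − 7| < (49/6)eps.
Take delta = min(7/2, (49/6)eps). Then 0 < |w − 7| < delta gives both |w − 7| < 7/2 and |w − 7| < (49/6)eps, so |3/w − (3/7)| < eps.

delta = min(7/2, (49/6)eps)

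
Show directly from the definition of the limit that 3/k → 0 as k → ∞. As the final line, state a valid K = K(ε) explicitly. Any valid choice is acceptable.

K = 3/ε

Suppose ε > 0. For k ≥ 1, |3/k − 0| = 3/(k) ≤ 3/k.
We need 3/k < ε, i.e. k > 3/ε.
Take K = 3/ε. If k > K then |3/k| ≤ 3/k < ε.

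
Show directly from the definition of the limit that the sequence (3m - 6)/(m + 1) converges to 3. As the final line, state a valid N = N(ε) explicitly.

N = 9/ε

Suppose ε > 0. For m ≥ 1, |(3m - 6)/(m + 1) − 3| = |-9|/((m + 1)) = 9/((m + 1)).
Since m + 1 ≥ m for m ≥ 1, this is ≤ 9/(m) = 9/m.
So |(3m - 6)/(m + 1) − 3| < ε whenever m > 9/ε.
Take N = 9/ε. If m > N then |(3m - 6)/(m + 1) − 3| ≤ 9/m < ε.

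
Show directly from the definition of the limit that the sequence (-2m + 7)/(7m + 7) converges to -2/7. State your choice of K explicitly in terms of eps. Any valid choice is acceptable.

Suppose eps > 0. For m ≥ 1, |(-2m + 7)/(7m + 7) + 2/7| = |63|/(7(7m + 7)) = 63/(7(7m + 7)).
Since 7m + 7 ≥ 7m for m ≥ 1, this is ≤ 63/(7·7m) = (9/7)/m.
So |(-2m + 7)/(7m + 7) + 2/7| < eps whenever m > (9/7)/eps.
Take K = (9/7)/eps. If m > K then |(-2m + 7)/(7m + 7) + 2/7| ≤ (9/7)/m < eps.

K = (9/7)/eps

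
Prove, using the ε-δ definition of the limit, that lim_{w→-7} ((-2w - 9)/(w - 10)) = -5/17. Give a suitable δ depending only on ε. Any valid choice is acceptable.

δ = min(17/2, (289/58)ε)

Let ε > 0 be given. We want δ > 0 with 0 < |w + 7| < δ ⇒ |(-2w - 9)/(w - 10) + 5/17| < ε.
Combining over a common denominator, (-2w - 9)/(w - 10) + 5/17 = [(-2w - 9)·(-17) − 5·(w - 10)] / [(-17)·(w - 10)] = 29(w + 7) / ((-17)(w - 10)).
So |(-2w - 9)/(w - 10) + 5/17| = 29|w + 7| / (17·|w − 10|).
Restrict δ ≤ 17/2. Then |w + 7| < 17/2 gives |w − 10| = |(w + 7) + (-17)| ≥ 17 − 17/2 = 17/2.
Hence |(-2w - 9)/(w - 10) + 5/17| < 29|w + 7|/(17·(17/2)) = (58/289)|w + 7|, which is < ε once |w + 7| < (289/58)ε.
Take δ = min(17/2, (289/58)ε). Then 0 < |w + 7| < δ forces both bounds, so |(-2w - 9)/(w - 10) + 5/17| < ε.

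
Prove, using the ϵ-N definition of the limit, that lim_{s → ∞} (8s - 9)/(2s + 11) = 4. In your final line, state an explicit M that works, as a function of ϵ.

M = (53/2)/ϵ

Suppose ϵ > 0. We seek M > 0 such that s > M implies |(8s - 9)/(2s + 11) − 4| < ϵ.
(8s - 9)/(2s + 11) − 4 = (2(8s - 9) − 8(2s + 11)) / (2(2s + 11)) = -106/(2(2s + 11)).
For s > 0 we have 2s + 11 > 2s, so |(8s - 9)/(2s + 11) − 4| = 106/(2(2s + 11)) < 106/(2·2s) = (53/2)/s.
Thus |(8s - 9)/(2s + 11) − 4| < ϵ whenever s > (53/2)/ϵ.
Take M = (53/2)/ϵ. If s > M then |(8s - 9)/(2s + 11) − 4| < (53/2)/s < ϵ.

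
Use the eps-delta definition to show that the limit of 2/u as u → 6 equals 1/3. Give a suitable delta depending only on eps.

Fix eps > 0. We seek delta > 0 such that 0 < |u − 6| < delta implies |2/u − (1/3)| < eps.
|2/u − (1/3)| = 2·|6 − u|/(6·|u|) = 2|u − 6|/(6|u|).
Restrict delta ≤ 3. Then |u − 6| < 3 gives |u| > 3, so 6|u| > 18.
Then |2/u − (1/3)| < 2|u − 6|/18, which is < eps when |u − 6| < 9eps.
Take delta = min(3, 9eps). Then 0 < |u − 6| < delta gives both |u − 6| < 3 and |u − 6| < 9eps, so |2/u − (1/3)| < eps.

delta = min(3, 9eps)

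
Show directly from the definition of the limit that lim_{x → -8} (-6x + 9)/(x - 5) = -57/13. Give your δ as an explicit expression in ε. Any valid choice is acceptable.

Suppose ε > 0. We want δ > 0 with 0 < |x + 8| < δ ⇒ |(-6x + 9)/(x - 5) + 57/13| < ε.
Combining over a common denominator, (-6x + 9)/(x - 5) + 57/13 = [(-6x + 9)·(-13) − 57·(x - 5)] / [(-13)·(x - 5)] = 21(x + 8) / ((-13)(x - 5)).
So |(-6x + 9)/(x - 5) + 57/13| = 21|x + 8| / (13·|x − 5|).
Require δ ≤ 13/2, so |x − 5| ≥ |-13| − |x + 8| > 13 − 13/2 = 13/2.
Hence |(-6x + 9)/(x - 5) + 57/13| < 21|x + 8|/(13·(13/2)) = (42/169)|x + 8|, which is < ε once |x + 8| < (169/42)ε.
Take δ = min(13/2, (169/42)ε). Then 0 < |x + 8| < δ forces both bounds, so |(-6x + 9)/(x - 5) + 57/13| < ε.

δ = min(13/2, (169/42)ε)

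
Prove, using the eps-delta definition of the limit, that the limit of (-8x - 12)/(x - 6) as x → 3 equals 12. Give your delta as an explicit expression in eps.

Fix eps > 0. We want delta > 0 with 0 < |x − 3| < delta ⇒ |(-8x - 12)/(x - 6) − 12| < eps.
Combining over a common denominator, (-8x - 12)/(x - 6) − 12 = [(-8x - 12)·(-3) − (-36)·(x - 6)] / [(-3)·(x - 6)] = 60(x − 3) / ((-3)(x - 6)).
So |(-8x - 12)/(x - 6) − 12| = 60|x − 3| / (3·|x − 6|).
Require delta ≤ 3/2, so |x − 6| ≥ |-3| − |x − 3| > 3 − 3/2 = 3/2.
Hence |(-8x - 12)/(x - 6) − 12| < 60|x − 3|/(3·(3/2)) = (40/3)|x − 3|, which is < eps once |x − 3| < (3/40)eps.
Take delta = min(3/2, (3/40)eps). Then 0 < |x − 3| < delta forces both bounds, so |(-8x - 12)/(x - 6) − 12| < eps.

delta = min(3/2, (3/40)eps)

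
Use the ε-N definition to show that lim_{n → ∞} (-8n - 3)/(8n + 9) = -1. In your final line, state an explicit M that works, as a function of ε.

Let ε > 0. For n ≥ 1, |(-8n - 3)/(8n + 9) + 1| = |48|/(8(8n + 9)) = 48/(8(8n + 9)).
Since 8n + 9 ≥ 8n for n ≥ 1, this is ≤ 48/(8·8n) = (3/4)/n.
So |(-8n - 3)/(8n + 9) + 1| < ε whenever n > (3/4)/ε.
Take M = (3/4)/ε. If n > M then |(-8n - 3)/(8n + 9) + 1| ≤ (3/4)/n < ε.

M = (3/4)/ε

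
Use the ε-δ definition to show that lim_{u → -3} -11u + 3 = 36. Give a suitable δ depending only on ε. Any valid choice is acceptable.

δ = ε/11

Fix ε > 0. We need δ > 0 so that 0 < |u + 3| < δ implies |(-11u + 3) − 36| < ε.
|(-11u + 3) − 36| = |-11u - 33| = 11|u + 3|.
Thus it suffices that |u + 3| < ε/11.
Take δ = ε/11. If 0 < |u + 3| < δ then |(-11u + 3) − 36| = 11|u + 3| < 11·(ε/11) = ε.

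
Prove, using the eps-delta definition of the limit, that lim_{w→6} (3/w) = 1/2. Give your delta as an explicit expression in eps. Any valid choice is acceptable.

delta = min(3, 6eps)

Suppose eps > 0. We seek delta > 0 such that 0 < |w − 6| < delta implies |3/w − (1/2)| < eps.
|3/w − (1/2)| = 3·|6 − w|/(6·|w|) = 3|w − 6|/(6|w|).
Restrict delta ≤ 3. Then |w − 6| < 3 gives |w| > 3, so 6|w| > 18.
Then |3/w − (1/2)| < 3|w − 6|/18, which is < eps when |w − 6| < 6eps.
Take delta = min(3, 6eps). Then 0 < |w − 6| < delta gives both |w − 6| < 3 and |w − 6| < 6eps, so |3/w − (1/2)| < eps.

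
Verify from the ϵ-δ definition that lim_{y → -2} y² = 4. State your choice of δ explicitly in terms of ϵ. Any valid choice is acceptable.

Let ϵ > 0. We seek δ > 0 with 0 < |y + 2| < δ ⇒ |y² − 4| < ϵ.
Factor: y² − 4 = (y + 2)(y - 2), so |y² − 4| = |y + 2|·|y - 2|.
Impose δ ≤ 2 so that |y| < 4; then |y - 2| ≤ 6.
Hence |y² − 4| ≤ 6|y + 2|, which is < ϵ once |y + 2| < ϵ/6.
Take δ = min(2, ϵ/6). If 0 < |y + 2| < δ then both bounds hold and |y² − 4| ≤ 6|y + 2| < 6·(ϵ/6) = ϵ.

δ = min(2, ϵ/6)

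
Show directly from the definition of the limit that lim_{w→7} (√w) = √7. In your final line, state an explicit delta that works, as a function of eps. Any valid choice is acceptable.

delta = min(7, √7·eps)

Let eps > 0 be given. We want delta > 0 such that 0 < |w − 7| < delta implies |√w − √7| < eps.
Rationalise: √w − √7 = (w − 7)/(√w + √7), so |√w − √7| = |w − 7|/(√w + √7).
Restrict delta ≤ 7 so that |w − 7| < 7 forces w > 0, and then √w + √7 > √7.
Hence |√w − √7| < |w − 7|/√7, which is < eps once |w − 7| < √7·eps.
Take delta = min(7, √7·eps). If 0 < |w − 7| < delta then w > 0 and |√w − √7| < |w − 7|/√7 < eps.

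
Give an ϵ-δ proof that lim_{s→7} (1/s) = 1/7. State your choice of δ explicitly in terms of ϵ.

Suppose ϵ > 0. We seek δ > 0 such that 0 < |s − 7| < δ implies |1/s − (1/7)| < ϵ.
|1/s − (1/7)| = |7 − s|/(7·|s|) = |s − 7|/(7|s|).
Restrict δ ≤ 7/2. Then |s − 7| < 7/2 gives |s| > 7/2, so 7|s| > 49/2.
Then |1/s − (1/7)| < |s − 7|/(49/2), which is < ϵ when |s − 7| < (49/2)ϵ.
Take δ = min(7/2, (49/2)ϵ). Then 0 < |s − 7| < δ gives both |s − 7| < 7/2 and |s − 7| < (49/2)ϵ, so |1/s − (1/7)| < ϵ.

δ = min(7/2, (49/2)ϵ)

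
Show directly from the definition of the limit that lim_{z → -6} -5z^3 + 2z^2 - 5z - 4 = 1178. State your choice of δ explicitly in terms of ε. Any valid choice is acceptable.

Fix ε > 0. We want δ > 0 such that 0 < |z + 6| < δ implies |(-5z^3 + 2z^2 - 5z - 4) − 1178| < ε.
(-5z^3 + 2z^2 - 5z - 4) − 1178 = -5z^3 + 2z^2 - 5z - 1182 = (z + 6)(-5z^2 + 32z - 197).
So |(-5z^3 + 2z^2 - 5z - 4) − 1178| = |z + 6|·|-5z^2 + 32z - 197|.
Require δ ≤ 1. Then |z + 6| < 1 gives |z| < 7, and by the triangle inequality |-5z^2 + 32z - 197| ≤ 5·7^2 + 32·7 + 197 = 666.
Hence |(-5z^3 + 2z^2 - 5z - 4) − 1178| ≤ 666|z + 6| < ε provided |z + 6| < ε/666.
Take δ = min(1, ε/666). Then 0 < |z + 6| < δ gives both |z + 6| < 1 and |z + 6| < ε/666, so |(-5z^3 + 2z^2 - 5z - 4) − 1178| < ε.

δ = min(1, ε/666)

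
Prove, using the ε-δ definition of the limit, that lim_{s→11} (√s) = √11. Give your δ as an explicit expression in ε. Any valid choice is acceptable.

Let ε > 0. We want δ > 0 such that 0 < |s − 11| < δ implies |√s − √11| < ε.
Multiplying by the conjugate, |√s − √11| = |s − 11|/(√s + √11).
Restrict δ ≤ 11 so that |s − 11| < 11 forces s > 0, and then √s + √11 > √11.
Hence |√s − √11| < |s − 11|/√11, which is < ε once |s − 11| < √11·ε.
Take δ = min(11, √11·ε). If 0 < |s − 11| < δ then s > 0 and |√s − √11| < |s − 11|/√11 < ε.

δ = min(11, √11·ε)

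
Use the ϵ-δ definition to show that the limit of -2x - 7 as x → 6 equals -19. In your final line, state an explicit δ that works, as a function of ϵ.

Suppose ϵ > 0. We need δ > 0 so that 0 < |x − 6| < δ implies |(-2x - 7) + 19| < ϵ.
Since (-2x - 7) + 19 = -2(x − 6), we have |(-2x - 7) + 19| = 2|x − 6|.
Thus it suffices that |x − 6| < ϵ/2.
Take δ = ϵ/2. If 0 < |x − 6| < δ then |(-2x - 7) + 19| = 2|x − 6| < 2·(ϵ/2) = ϵ.

δ = ϵ/2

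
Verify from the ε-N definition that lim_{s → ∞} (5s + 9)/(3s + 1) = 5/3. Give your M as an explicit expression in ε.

M = (22/9)/ε

Let ε > 0. We seek M > 0 such that s > M implies |(5s + 9)/(3s + 1) − (5/3)| < ε.
(5s + 9)/(3s + 1) − (5/3) = (3(5s + 9) − 5(3s + 1)) / (3(3s + 1)) = 22/(3(3s + 1)).
For s > 0 we have 3s + 1 > 3s, so |(5s + 9)/(3s + 1) − (5/3)| = 22/(3(3s + 1)) < 22/(3·3s) = (22/9)/s.
Thus |(5s + 9)/(3s + 1) − (5/3)| < ε whenever s > (22/9)/ε.
Take M = (22/9)/ε. If s > M then |(5s + 9)/(3s + 1) − (5/3)| < (22/9)/s < ε.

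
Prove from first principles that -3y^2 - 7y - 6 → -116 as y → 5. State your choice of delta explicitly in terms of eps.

delta = min(1, eps/40)

Suppose eps > 0. We want delta > 0 such that 0 < |y − 5| < delta implies |(-3y^2 - 7y - 6) + 116| < eps.
(-3y^2 - 7y - 6) + 116 = -3y^2 - 7y + 110 = (y − 5)(-3y - 22).
So |(-3y^2 - 7y - 6) + 116| = |y − 5|·|-3y - 22|.
Assume first that |y − 5| < 1, so |y| < 6. Then |-3y - 22| ≤ 3·6 + 22 = 40.
Hence |(-3y^2 - 7y - 6) + 116| ≤ 40|y − 5| < eps provided |y − 5| < eps/40.
Choosing delta = min(1, eps/40) ensures both conditions, hence |(-3y^2 - 7y - 6) + 116| < eps.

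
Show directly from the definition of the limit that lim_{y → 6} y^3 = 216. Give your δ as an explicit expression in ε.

δ = min(2, ε/148)

Let ε > 0 be given. We seek δ > 0 with 0 < |y − 6| < δ ⇒ |y^3 − 216| < ε.
Factor: y^3 − 216 = (y − 6)(y^2 + 6y + 36), so |y^3 − 216| = |y − 6|·|y^2 + 6y + 36|.
Restrict δ ≤ 2. Then |y − 6| < 2 gives |y| < 8, so by the triangle inequality |y^2 + 6y + 36| ≤ 8^2 + 6·8 + 36 = 148.
Hence |y^3 − 216| ≤ 148|y − 6|, which is < ε once |y − 6| < ε/148.
Take δ = min(2, ε/148). If 0 < |y − 6| < δ then both bounds hold and |y^3 − 216| ≤ 148|y − 6| < 148·(ε/148) = ε.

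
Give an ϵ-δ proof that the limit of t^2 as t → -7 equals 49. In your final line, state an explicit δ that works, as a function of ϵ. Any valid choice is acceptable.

δ = min(1, ϵ/15)

Suppose ϵ > 0. We seek δ > 0 with 0 < |t + 7| < δ ⇒ |t^2 − 49| < ϵ.
Factor: t^2 − 49 = (t + 7)(t - 7), so |t^2 − 49| = |t + 7|·|t - 7|.
Impose δ ≤ 1 so that |t| < 8; then |t - 7| ≤ 15.
Hence |t^2 − 49| ≤ 15|t + 7|, which is < ϵ once |t + 7| < ϵ/15.
Take δ = min(1, ϵ/15). If 0 < |t + 7| < δ then both bounds hold and |t^2 − 49| ≤ 15|t + 7| < 15·(ϵ/15) = ϵ.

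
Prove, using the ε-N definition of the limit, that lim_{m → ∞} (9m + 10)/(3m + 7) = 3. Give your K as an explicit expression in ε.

K = (11/3)/ε

Let ε > 0 be given. For m ≥ 1, |(9m + 10)/(3m + 7) − 3| = |-33|/(3(3m + 7)) = 33/(3(3m + 7)).
Since 3m + 7 ≥ 3m for m ≥ 1, this is ≤ 33/(3·3m) = (11/3)/m.
So |(9m + 10)/(3m + 7) − 3| < ε whenever m > (11/3)/ε.
Take K = (11/3)/ε. If m > K then |(9m + 10)/(3m + 7) − 3| ≤ (11/3)/m < ε.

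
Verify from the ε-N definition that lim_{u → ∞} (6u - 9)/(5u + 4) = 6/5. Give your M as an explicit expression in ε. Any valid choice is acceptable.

Let ε > 0 be given. We seek M > 0 such that u > M implies |(6u - 9)/(5u + 4) − (6/5)| < ε.
(6u - 9)/(5u + 4) − (6/5) = (5(6u - 9) − 6(5u + 4)) / (5(5u + 4)) = -69/(5(5u + 4)).
For u > 0 we have 5u + 4 > 5u, so |(6u - 9)/(5u + 4) − (6/5)| = 69/(5(5u + 4)) < 69/(5·5u) = (69/25)/u.
Thus |(6u - 9)/(5u + 4) − (6/5)| < ε whenever u > (69/25)/ε.
Take M = (69/25)/ε. If u > M then |(6u - 9)/(5u + 4) − (6/5)| < (69/25)/u < ε.

M = (69/25)/ε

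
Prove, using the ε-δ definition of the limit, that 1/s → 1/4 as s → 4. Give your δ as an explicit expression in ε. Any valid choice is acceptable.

δ = min(2, 8ε)

Fix ε > 0. We seek δ > 0 such that 0 < |s − 4| < δ implies |1/s − (1/4)| < ε.
|1/s − (1/4)| = |4 − s|/(4·|s|) = |s − 4|/(4|s|).
Restrict δ ≤ 2. Then |s − 4| < 2 gives |s| > 2, so 4|s| > 8.
Then |1/s − (1/4)| < |s − 4|/8, which is < ε when |s − 4| < 8ε.
Take δ = min(2, 8ε). Then 0 < |s − 4| < δ gives both |s − 4| < 2 and |s − 4| < 8ε, so |1/s − (1/4)| < ε.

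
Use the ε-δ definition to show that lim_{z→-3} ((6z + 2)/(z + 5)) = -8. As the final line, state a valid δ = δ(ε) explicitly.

δ = min(1, (1/14)ε)

Let ε > 0 be given. We want δ > 0 with 0 < |z + 3| < δ ⇒ |(6z + 2)/(z + 5) + 8| < ε.
Combining over a common denominator, (6z + 2)/(z + 5) + 8 = [(6z + 2)·2 − (-16)·(z + 5)] / [2·(z + 5)] = 28(z + 3) / (2(z + 5)).
So |(6z + 2)/(z + 5) + 8| = 28|z + 3| / (2·|z + 5|).
Require δ ≤ 1, so |z + 5| ≥ |2| − |z + 3| > 2 − 1 = 1.
Hence |(6z + 2)/(z + 5) + 8| < 28|z + 3|/(2·1) = 14|z + 3|, which is < ε once |z + 3| < (1/14)ε.
Take δ = min(1, (1/14)ε). Then 0 < |z + 3| < δ forces both bounds, so |(6z + 2)/(z + 5) + 8| < ε.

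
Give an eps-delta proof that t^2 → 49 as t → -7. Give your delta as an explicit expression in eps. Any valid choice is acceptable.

delta = min(1, eps/15)

Let eps > 0 be given. We seek delta > 0 with 0 < |t + 7| < delta ⇒ |t^2 − 49| < eps.
Factor: t^2 − 49 = (t + 7)(t - 7), so |t^2 − 49| = |t + 7|·|t - 7|.
Impose delta ≤ 1 so that |t| < 8; then |t - 7| ≤ 15.
Hence |t^2 − 49| ≤ 15|t + 7|, which is < eps once |t + 7| < eps/15.
Take delta = min(1, eps/15). If 0 < |t + 7| < delta then both bounds hold and |t^2 − 49| ≤ 15|t + 7| < 15·(eps/15) = eps.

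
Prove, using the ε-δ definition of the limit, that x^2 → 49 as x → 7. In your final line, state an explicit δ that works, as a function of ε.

δ = min(2, ε/16)

Let ε > 0 be given. We seek δ > 0 with 0 < |x − 7| < δ ⇒ |x^2 − 49| < ε.
Factor: x^2 − 49 = (x − 7)(x + 7), so |x^2 − 49| = |x − 7|·|x + 7|.
Restrict δ ≤ 2. Then |x − 7| < 2 gives |x| < 9, so by the triangle inequality |x + 7| ≤ 9 + 7 = 16.
Hence |x^2 − 49| ≤ 16|x − 7|, which is < ε once |x − 7| < ε/16.
Take δ = min(2, ε/16). If 0 < |x − 7| < δ then both bounds hold and |x^2 − 49| ≤ 16|x − 7| < 16·(ε/16) = ε.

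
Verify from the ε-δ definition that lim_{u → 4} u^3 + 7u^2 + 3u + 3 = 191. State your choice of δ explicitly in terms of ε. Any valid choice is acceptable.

Fix ε > 0. We want δ > 0 such that 0 < |u − 4| < δ implies |(u^3 + 7u^2 + 3u + 3) − 191| < ε.
(u^3 + 7u^2 + 3u + 3) − 191 = u^3 + 7u^2 + 3u - 188 = (u − 4)(u^2 + 11u + 47).
So |(u^3 + 7u^2 + 3u + 3) − 191| = |u − 4|·|u^2 + 11u + 47|.
Require δ ≤ 1. Then |u − 4| < 1 gives |u| < 5, and by the triangle inequality |u^2 + 11u + 47| ≤ 5^2 + 11·5 + 47 = 127.
Hence |(u^3 + 7u^2 + 3u + 3) − 191| ≤ 127|u − 4| < ε provided |u − 4| < ε/127.
Choosing δ = min(1, ε/127) ensures both conditions, hence |(u^3 + 7u^2 + 3u + 3) − 191| < ε.

δ = min(1, ε/127)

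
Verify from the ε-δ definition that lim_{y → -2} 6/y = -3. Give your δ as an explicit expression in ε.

δ = min(1, (1/3)ε)

Suppose ε > 0. We seek δ > 0 such that 0 < |y + 2| < δ implies |6/y + 3| < ε.
|6/y + 3| = 6·|-2 − y|/(2·|y|) = 6|y + 2|/(2|y|).
Require δ ≤ 1 so that |y| > 2 − 1 = 1, hence 2|y| > 2.
Then |6/y + 3| < 6|y + 2|/2, which is < ε when |y + 2| < (1/3)ε.
Take δ = min(1, (1/3)ε). Then 0 < |y + 2| < δ gives both |y + 2| < 1 and |y + 2| < (1/3)ε, so |6/y + 3| < ε.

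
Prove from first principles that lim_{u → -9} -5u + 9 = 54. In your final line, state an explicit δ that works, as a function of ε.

Let ε > 0 be given. We need δ > 0 so that 0 < |u + 9| < δ implies |(-5u + 9) − 54| < ε.
Since (-5u + 9) − 54 = -5(u + 9), we have |(-5u + 9) − 54| = 5|u + 9|.
So 5|u + 9| < ε exactly when |u + 9| < ε/5.
Take δ = ε/5. If 0 < |u + 9| < δ then |(-5u + 9) − 54| = 5|u + 9| < 5·(ε/5) = ε.

δ = ε/5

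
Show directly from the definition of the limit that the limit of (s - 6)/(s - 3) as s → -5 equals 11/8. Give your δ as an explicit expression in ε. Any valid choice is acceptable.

Let ε > 0 be given. We want δ > 0 with 0 < |s + 5| < δ ⇒ |(s - 6)/(s - 3) − (11/8)| < ε.
Combining over a common denominator, (s - 6)/(s - 3) − (11/8) = [(s - 6)·(-8) − (-11)·(s - 3)] / [(-8)·(s - 3)] = 3(s + 5) / ((-8)(s - 3)).
So |(s - 6)/(s - 3) − (11/8)| = 3|s + 5| / (8·|s − 3|).
Restrict δ ≤ 4. Then |s + 5| < 4 gives |s − 3| = |(s + 5) + (-8)| ≥ 8 − 4 = 4.
Hence |(s - 6)/(s - 3) − (11/8)| < 3|s + 5|/(8·4) = (3/32)|s + 5|, which is < ε once |s + 5| < (32/3)ε.
Take δ = min(4, (32/3)ε). Then 0 < |s + 5| < δ forces both bounds, so |(s - 6)/(s - 3) − (11/8)| < ε.

δ = min(4, (32/3)ε)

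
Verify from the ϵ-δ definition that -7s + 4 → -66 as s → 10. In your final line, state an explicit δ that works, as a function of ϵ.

δ = ϵ/7

Fix ϵ > 0. We need δ > 0 so that 0 < |s − 10| < δ implies |(-7s + 4) + 66| < ϵ.
|(-7s + 4) + 66| = |-7s + 70| = 7|s − 10|.
Thus it suffices that |s − 10| < ϵ/7.
Take δ = ϵ/7. If 0 < |s − 10| < δ then |(-7s + 4) + 66| = 7|s − 10| < 7·(ϵ/7) = ϵ.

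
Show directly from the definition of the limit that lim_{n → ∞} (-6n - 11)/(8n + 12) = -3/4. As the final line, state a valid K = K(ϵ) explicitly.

K = (1/4)/ϵ

Let ϵ > 0. For n ≥ 1, |(-6n - 11)/(8n + 12) + 3/4| = |-16|/(8(8n + 12)) = 16/(8(8n + 12)).
Since 8n + 12 ≥ 8n for n ≥ 1, this is ≤ 16/(8·8n) = (1/4)/n.
So |(-6n - 11)/(8n + 12) + 3/4| < ϵ whenever n > (1/4)/ϵ.
Take K = (1/4)/ϵ. If n > K then |(-6n - 11)/(8n + 12) + 3/4| ≤ (1/4)/n < ϵ.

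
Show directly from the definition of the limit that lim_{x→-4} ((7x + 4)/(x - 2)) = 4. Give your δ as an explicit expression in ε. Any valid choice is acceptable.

δ = min(3, ε)

Suppose ε > 0. We want δ > 0 with 0 < |x + 4| < δ ⇒ |(7x + 4)/(x - 2) − 4| < ε.
Combining over a common denominator, (7x + 4)/(x - 2) − 4 = [(7x + 4)·(-6) − (-24)·(x - 2)] / [(-6)·(x - 2)] = -18(x + 4) / ((-6)(x - 2)).
So |(7x + 4)/(x - 2) − 4| = 18|x + 4| / (6·|x − 2|).
Restrict δ ≤ 3. Then |x + 4| < 3 gives |x − 2| = |(x + 4) + (-6)| ≥ 6 − 3 = 3.
Hence |(7x + 4)/(x - 2) − 4| < 18|x + 4|/(6·3) = |x + 4|, which is < ε once |x + 4| < ε.
Take δ = min(3, ε). Then 0 < |x + 4| < δ forces both bounds, so |(7x + 4)/(x - 2) − 4| < ε.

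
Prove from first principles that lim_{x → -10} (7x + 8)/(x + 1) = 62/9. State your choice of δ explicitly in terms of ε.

δ = min(9/2, (81/2)ε)

Let ε > 0. We want δ > 0 with 0 < |x + 10| < δ ⇒ |(7x + 8)/(x + 1) − (62/9)| < ε.
Combining over a common denominator, (7x + 8)/(x + 1) − (62/9) = [(7x + 8)·(-9) − (-62)·(x + 1)] / [(-9)·(x + 1)] = -1(x + 10) / ((-9)(x + 1)).
So |(7x + 8)/(x + 1) − (62/9)| = |x + 10| / (9·|x + 1|).
Restrict δ ≤ 9/2. Then |x + 10| < 9/2 gives |x + 1| = |(x + 10) + (-9)| ≥ 9 − 9/2 = 9/2.
Hence |(7x + 8)/(x + 1) − (62/9)| < |x + 10|/(9·(9/2)) = (2/81)|x + 10|, which is < ε once |x + 10| < (81/2)ε.
Take δ = min(9/2, (81/2)ε). Then 0 < |x + 10| < δ forces both bounds, so |(7x + 8)/(x + 1) − (62/9)| < ε.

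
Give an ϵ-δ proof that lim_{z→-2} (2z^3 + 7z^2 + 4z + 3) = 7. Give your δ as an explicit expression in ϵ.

δ = min(1, ϵ/29)

Let ϵ > 0. We want δ > 0 such that 0 < |z + 2| < δ implies |(2z^3 + 7z^2 + 4z + 3) − 7| < ϵ.
(2z^3 + 7z^2 + 4z + 3) − 7 = 2z^3 + 7z^2 + 4z - 4 = (z + 2)(2z^2 + 3z - 2).
So |(2z^3 + 7z^2 + 4z + 3) − 7| = |z + 2|·|2z^2 + 3z - 2|.
Require δ ≤ 1. Then |z + 2| < 1 gives |z| < 3, and by the triangle inequality |2z^2 + 3z - 2| ≤ 2·3^2 + 3·3 + 2 = 29.
Hence |(2z^3 + 7z^2 + 4z + 3) − 7| ≤ 29|z + 2| < ϵ provided |z + 2| < ϵ/29.
Choosing δ = min(1, ϵ/29) ensures both conditions, hence |(2z^3 + 7z^2 + 4z + 3) − 7| < ϵ.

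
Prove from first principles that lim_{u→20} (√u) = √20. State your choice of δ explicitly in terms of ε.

Fix ε > 0. We want δ > 0 such that 0 < |u − 20| < δ implies |√u − √20| < ε.
Multiplying by the conjugate, |√u − √20| = |u − 20|/(√u + √20).
Restrict δ ≤ 20 so that |u − 20| < 20 forces u > 0, and then √u + √20 > √20.
Hence |√u − √20| < |u − 20|/√20, which is < ε once |u − 20| < √20·ε.
Take δ = min(20, √20·ε). If 0 < |u − 20| < δ then u > 0 and |√u − √20| < |u − 20|/√20 < ε.

δ = min(20, √20·ε)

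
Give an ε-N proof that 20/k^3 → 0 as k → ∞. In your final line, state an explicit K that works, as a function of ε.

Let ε > 0. For k ≥ 1, |20/k^3 − 0| = 20/k^3.
20/k^3 < ε ⇔ k^3 > 20/ε ⇔ k > (20/ε)^{1/3}.
Take K = (20/ε)^{1/3}. Then k > K implies 20/k^3 < ε.

K = (20/ε)^{1/3}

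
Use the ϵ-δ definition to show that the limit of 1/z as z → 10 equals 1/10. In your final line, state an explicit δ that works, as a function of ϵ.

Let ϵ > 0 be given. We seek δ > 0 such that 0 < |z − 10| < δ implies |1/z − (1/10)| < ϵ.
|1/z − (1/10)| = |10 − z|/(10·|z|) = |z − 10|/(10|z|).
Restrict δ ≤ 5. Then |z − 10| < 5 gives |z| > 5, so 10|z| > 50.
Then |1/z − (1/10)| < |z − 10|/50, which is < ϵ when |z − 10| < 50ϵ.
Take δ = min(5, 50ϵ). Then 0 < |z − 10| < δ gives both |z − 10| < 5 and |z − 10| < 50ϵ, so |1/z − (1/10)| < ϵ.

δ = min(5, 50ϵ)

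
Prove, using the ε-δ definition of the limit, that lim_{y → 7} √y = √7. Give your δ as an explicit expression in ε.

Let ε > 0. We want δ > 0 such that 0 < |y − 7| < δ implies |√y − √7| < ε.
Rationalise: √y − √7 = (y − 7)/(√y + √7), so |√y − √7| = |y − 7|/(√y + √7).
Restrict δ ≤ 7 so that |y − 7| < 7 forces y > 0, and then √y + √7 > √7.
Hence |√y − √7| < |y − 7|/√7, which is < ε once |y − 7| < √7·ε.
Take δ = min(7, √7·ε). If 0 < |y − 7| < δ then y > 0 and |√y − √7| < |y − 7|/√7 < ε.

δ = min(7, √7·ε)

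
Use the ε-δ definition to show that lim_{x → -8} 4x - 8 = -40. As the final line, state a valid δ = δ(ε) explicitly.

Let ε > 0. We need δ > 0 so that 0 < |x + 8| < δ implies |(4x - 8) + 40| < ε.
|(4x - 8) + 40| = |4x + 32| = 4|x + 8|.
So 4|x + 8| < ε exactly when |x + 8| < ε/4.
Take δ = ε/4. If 0 < |x + 8| < δ then |(4x - 8) + 40| = 4|x + 8| < 4·(ε/4) = ε.

δ = ε/4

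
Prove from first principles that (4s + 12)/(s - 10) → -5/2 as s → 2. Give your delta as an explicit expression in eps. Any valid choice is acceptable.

delta = min(4, (8/13)eps)

Let eps > 0. We want delta > 0 with 0 < |s − 2| < delta ⇒ |(4s + 12)/(s - 10) + 5/2| < eps.
Combining over a common denominator, (4s + 12)/(s - 10) + 5/2 = [(4s + 12)·(-8) − 20·(s - 10)] / [(-8)·(s - 10)] = -52(s − 2) / ((-8)(s - 10)).
So |(4s + 12)/(s - 10) + 5/2| = 52|s − 2| / (8·|s − 10|).
Require delta ≤ 4, so |s − 10| ≥ |-8| − |s − 2| > 8 − 4 = 4.
Hence |(4s + 12)/(s - 10) + 5/2| < 52|s − 2|/(8·4) = (13/8)|s − 2|, which is < eps once |s − 2| < (8/13)eps.
Take delta = min(4, (8/13)eps). Then 0 < |s − 2| < delta forces both bounds, so |(4s + 12)/(s - 10) + 5/2| < eps.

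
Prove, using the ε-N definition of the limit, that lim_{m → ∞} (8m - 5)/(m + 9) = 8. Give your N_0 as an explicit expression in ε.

Let ε > 0 be given. For m ≥ 1, |(8m - 5)/(m + 9) − 8| = |-77|/((m + 9)) = 77/((m + 9)).
Since m + 9 ≥ m for m ≥ 1, this is ≤ 77/(m) = 77/m.
So |(8m - 5)/(m + 9) − 8| < ε whenever m > 77/ε.
Take N_0 = 77/ε. If m > N_0 then |(8m - 5)/(m + 9) − 8| ≤ 77/m < ε.

N_0 = 77/ε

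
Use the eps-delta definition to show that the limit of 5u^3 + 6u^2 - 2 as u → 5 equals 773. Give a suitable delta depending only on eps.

Let eps > 0 be given. We want delta > 0 such that 0 < |u − 5| < delta implies |(5u^3 + 6u^2 - 2) − 773| < eps.
(5u^3 + 6u^2 - 2) − 773 = 5u^3 + 6u^2 - 775 = (u − 5)(5u^2 + 31u + 155).
So |(5u^3 + 6u^2 - 2) − 773| = |u − 5|·|5u^2 + 31u + 155|.
Assume first that |u − 5| < 1, so |u| < 6. Then |5u^2 + 31u + 155| ≤ 5·6^2 + 31·6 + 155 = 521.
Hence |(5u^3 + 6u^2 - 2) − 773| ≤ 521|u − 5| < eps provided |u − 5| < eps/521.
Take delta = min(1, eps/521). Then 0 < |u − 5| < delta gives both |u − 5| < 1 and |u − 5| < eps/521, so |(5u^3 + 6u^2 - 2) − 773| < eps.

delta = min(1, eps/521)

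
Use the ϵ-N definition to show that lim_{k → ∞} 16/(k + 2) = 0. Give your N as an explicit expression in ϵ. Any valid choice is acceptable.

N = 16/ϵ

Fix ϵ > 0. For k ≥ 1, |16/(k + 2) − 0| = 16/(k + 2) ≤ 16/k.
We need 16/k < ϵ, i.e. k > 16/ϵ.
Take N = 16/ϵ. If k > N then |16/(k + 2)| ≤ 16/k < ϵ.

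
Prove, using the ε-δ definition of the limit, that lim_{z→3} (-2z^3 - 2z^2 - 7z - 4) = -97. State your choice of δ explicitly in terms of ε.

Suppose ε > 0. We want δ > 0 such that 0 < |z − 3| < δ implies |(-2z^3 - 2z^2 - 7z - 4) + 97| < ε.
(-2z^3 - 2z^2 - 7z - 4) + 97 = -2z^3 - 2z^2 - 7z + 93 = (z − 3)(-2z^2 - 8z - 31).
So |(-2z^3 - 2z^2 - 7z - 4) + 97| = |z − 3|·|-2z^2 - 8z - 31|.
Require δ ≤ 1. Then |z − 3| < 1 gives |z| < 4, and by the triangle inequality |-2z^2 - 8z - 31| ≤ 2·4^2 + 8·4 + 31 = 95.
Hence |(-2z^3 - 2z^2 - 7z - 4) + 97| ≤ 95|z − 3| < ε provided |z − 3| < ε/95.
Take δ = min(1, ε/95). Then 0 < |z − 3| < δ gives both |z − 3| < 1 and |z − 3| < ε/95, so |(-2z^3 - 2z^2 - 7z - 4) + 97| < ε.

δ = min(1, ε/95)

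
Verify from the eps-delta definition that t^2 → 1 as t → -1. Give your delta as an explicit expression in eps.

Fix eps > 0. We seek delta > 0 with 0 < |t + 1| < delta ⇒ |t^2 − 1| < eps.
Factor: t^2 − 1 = (t + 1)(t - 1), so |t^2 − 1| = |t + 1|·|t - 1|.
Restrict delta ≤ 1. Then |t + 1| < 1 gives |t| < 2, so by the triangle inequality |t - 1| ≤ 2 + 1 = 3.
Hence |t^2 − 1| ≤ 3|t + 1|, which is < eps once |t + 1| < eps/3.
Take delta = min(1, eps/3). If 0 < |t + 1| < delta then both bounds hold and |t^2 − 1| ≤ 3|t + 1| < 3·(eps/3) = eps.

delta = min(1, eps/3)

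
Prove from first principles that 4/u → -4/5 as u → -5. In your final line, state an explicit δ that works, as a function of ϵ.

Suppose ϵ > 0. We seek δ > 0 such that 0 < |u + 5| < δ implies |4/u + 4/5| < ϵ.
|4/u + 4/5| = 4·|-5 − u|/(5·|u|) = 4|u + 5|/(5|u|).
Require δ ≤ 5/2 so that |u| > 5 − 5/2 = 5/2, hence 5|u| > 25/2.
Then |4/u + 4/5| < 4|u + 5|/(25/2), which is < ϵ when |u + 5| < (25/8)ϵ.
Take δ = min(5/2, (25/8)ϵ). Then 0 < |u + 5| < δ gives both |u + 5| < 5/2 and |u + 5| < (25/8)ϵ, so |4/u + 4/5| < ϵ.

δ = min(5/2, (25/8)ϵ)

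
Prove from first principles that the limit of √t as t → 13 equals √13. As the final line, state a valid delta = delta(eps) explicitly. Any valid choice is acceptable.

delta = min(13, √13·eps)

Let eps > 0. We want delta > 0 such that 0 < |t − 13| < delta implies |√t − √13| < eps.
Multiplying by the conjugate, |√t − √13| = |t − 13|/(√t + √13).
Restrict delta ≤ 13 so that |t − 13| < 13 forces t > 0, and then √t + √13 > √13.
Hence |√t − √13| < |t − 13|/√13, which is < eps once |t − 13| < √13·eps.
Take delta = min(13, √13·eps). If 0 < |t − 13| < delta then t > 0 and |√t − √13| < |t − 13|/√13 < eps.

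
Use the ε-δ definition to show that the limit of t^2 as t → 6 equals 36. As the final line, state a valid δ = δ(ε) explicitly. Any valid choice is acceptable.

Fix ε > 0. We seek δ > 0 with 0 < |t − 6| < δ ⇒ |t^2 − 36| < ε.
Factor: t^2 − 36 = (t − 6)(t + 6), so |t^2 − 36| = |t − 6|·|t + 6|.
Impose δ ≤ 2 so that |t| < 8; then |t + 6| ≤ 14.
Hence |t^2 − 36| ≤ 14|t − 6|, which is < ε once |t − 6| < ε/14.
Take δ = min(2, ε/14). If 0 < |t − 6| < δ then both bounds hold and |t^2 − 36| ≤ 14|t − 6| < 14·(ε/14) = ε.

δ = min(2, ε/14)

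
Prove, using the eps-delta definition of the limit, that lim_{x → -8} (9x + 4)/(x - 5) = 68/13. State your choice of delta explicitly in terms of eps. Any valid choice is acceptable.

Suppose eps > 0. We want delta > 0 with 0 < |x + 8| < delta ⇒ |(9x + 4)/(x - 5) − (68/13)| < eps.
Combining over a common denominator, (9x + 4)/(x - 5) − (68/13) = [(9x + 4)·(-13) − (-68)·(x - 5)] / [(-13)·(x - 5)] = -49(x + 8) / ((-13)(x - 5)).
So |(9x + 4)/(x - 5) − (68/13)| = 49|x + 8| / (13·|x − 5|).
Require delta ≤ 13/2, so |x − 5| ≥ |-13| − |x + 8| > 13 − 13/2 = 13/2.
Hence |(9x + 4)/(x - 5) − (68/13)| < 49|x + 8|/(13·(13/2)) = (98/169)|x + 8|, which is < eps once |x + 8| < (169/98)eps.
Take delta = min(13/2, (169/98)eps). Then 0 < |x + 8| < delta forces both bounds, so |(9x + 4)/(x - 5) − (68/13)| < eps.

delta = min(13/2, (169/98)eps)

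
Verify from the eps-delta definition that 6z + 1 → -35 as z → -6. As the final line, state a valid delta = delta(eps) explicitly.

delta = eps/6

Suppose eps > 0. We need delta > 0 so that 0 < |z + 6| < delta implies |(6z + 1) + 35| < eps.
Since (6z + 1) + 35 = 6(z + 6), we have |(6z + 1) + 35| = 6|z + 6|.
So 6|z + 6| < eps exactly when |z + 6| < eps/6.
Take delta = eps/6. If 0 < |z + 6| < delta then |(6z + 1) + 35| = 6|z + 6| < 6·(eps/6) = eps.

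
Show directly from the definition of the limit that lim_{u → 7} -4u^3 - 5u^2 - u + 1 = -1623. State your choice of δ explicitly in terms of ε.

δ = min(2, ε/853)

Let ε > 0. We want δ > 0 such that 0 < |u − 7| < δ implies |(-4u^3 - 5u^2 - u + 1) + 1623| < ε.
(-4u^3 - 5u^2 - u + 1) + 1623 = -4u^3 - 5u^2 - u + 1624 = (u − 7)(-4u^2 - 33u - 232).
So |(-4u^3 - 5u^2 - u + 1) + 1623| = |u − 7|·|-4u^2 - 33u - 232|.
Require δ ≤ 2. Then |u − 7| < 2 gives |u| < 9, and by the triangle inequality |-4u^2 - 33u - 232| ≤ 4·9^2 + 33·9 + 232 = 853.
Hence |(-4u^3 - 5u^2 - u + 1) + 1623| ≤ 853|u − 7| < ε provided |u − 7| < ε/853.
Take δ = min(2, ε/853). Then 0 < |u − 7| < δ gives both |u − 7| < 2 and |u − 7| < ε/853, so |(-4u^3 - 5u^2 - u + 1) + 1623| < ε.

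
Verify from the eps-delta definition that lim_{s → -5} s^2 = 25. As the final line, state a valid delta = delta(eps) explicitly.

Let eps > 0. We seek delta > 0 with 0 < |s + 5| < delta ⇒ |s^2 − 25| < eps.
Factor: s^2 − 25 = (s + 5)(s - 5), so |s^2 − 25| = |s + 5|·|s - 5|.
Restrict delta ≤ 1. Then |s + 5| < 1 gives |s| < 6, so by the triangle inequality |s - 5| ≤ 6 + 5 = 11.
Hence |s^2 − 25| ≤ 11|s + 5|, which is < eps once |s + 5| < eps/11.
Take delta = min(1, eps/11). If 0 < |s + 5| < delta then both bounds hold and |s^2 − 25| ≤ 11|s + 5| < 11·(eps/11) = eps.

delta = min(1, eps/11)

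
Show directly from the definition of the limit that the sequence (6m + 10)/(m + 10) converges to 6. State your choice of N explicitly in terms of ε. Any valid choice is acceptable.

N = 50/ε

Fix ε > 0. For m ≥ 1, |(6m + 10)/(m + 10) − 6| = |-50|/((m + 10)) = 50/((m + 10)).
Since m + 10 ≥ m for m ≥ 1, this is ≤ 50/(m) = 50/m.
So |(6m + 10)/(m + 10) − 6| < ε whenever m > 50/ε.
Take N = 50/ε. If m > N then |(6m + 10)/(m + 10) − 6| ≤ 50/m < ε.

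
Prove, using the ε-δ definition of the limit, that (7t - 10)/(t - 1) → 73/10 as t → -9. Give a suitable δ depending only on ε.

δ = min(5, (50/3)ε)

Let ε > 0. We want δ > 0 with 0 < |t + 9| < δ ⇒ |(7t - 10)/(t - 1) − (73/10)| < ε.
Combining over a common denominator, (7t - 10)/(t - 1) − (73/10) = [(7t - 10)·(-10) − (-73)·(t - 1)] / [(-10)·(t - 1)] = 3(t + 9) / ((-10)(t - 1)).
So |(7t - 10)/(t - 1) − (73/10)| = 3|t + 9| / (10·|t − 1|).
Require δ ≤ 5, so |t − 1| ≥ |-10| − |t + 9| > 10 − 5 = 5.
Hence |(7t - 10)/(t - 1) − (73/10)| < 3|t + 9|/(10·5) = (3/50)|t + 9|, which is < ε once |t + 9| < (50/3)ε.
Take δ = min(5, (50/3)ε). Then 0 < |t + 9| < δ forces both bounds, so |(7t - 10)/(t - 1) − (73/10)| < ε.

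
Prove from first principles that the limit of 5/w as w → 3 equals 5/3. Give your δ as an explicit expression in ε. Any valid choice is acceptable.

δ = min(3/2, (9/10)ε)

Let ε > 0 be given. We seek δ > 0 such that 0 < |w − 3| < δ implies |5/w − (5/3)| < ε.
|5/w − (5/3)| = 5·|3 − w|/(3·|w|) = 5|w − 3|/(3|w|).
Require δ ≤ 3/2 so that |w| > 3 − 3/2 = 3/2, hence 3|w| > 9/2.
Then |5/w − (5/3)| < 5|w − 3|/(9/2), which is < ε when |w − 3| < (9/10)ε.
Take δ = min(3/2, (9/10)ε). Then 0 < |w − 3| < δ gives both |w − 3| < 3/2 and |w − 3| < (9/10)ε, so |5/w − (5/3)| < ε.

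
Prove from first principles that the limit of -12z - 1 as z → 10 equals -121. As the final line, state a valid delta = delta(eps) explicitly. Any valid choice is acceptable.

Fix eps > 0. We need delta > 0 so that 0 < |z − 10| < delta implies |(-12z - 1) + 121| < eps.
|(-12z - 1) + 121| = |-12z + 120| = 12|z − 10|.
So 12|z − 10| < eps exactly when |z − 10| < eps/12.
Take delta = eps/12. If 0 < |z − 10| < delta then |(-12z - 1) + 121| = 12|z − 10| < 12·(eps/12) = eps.

delta = eps/12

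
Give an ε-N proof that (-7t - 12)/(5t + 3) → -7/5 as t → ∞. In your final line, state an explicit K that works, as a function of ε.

K = (39/25)/ε

Let ε > 0 be given. We seek K > 0 such that t > K implies |(-7t - 12)/(5t + 3) + 7/5| < ε.
(-7t - 12)/(5t + 3) + 7/5 = (5(-7t - 12) − (-7)(5t + 3)) / (5(5t + 3)) = -39/(5(5t + 3)).
For t > 0 we have 5t + 3 > 5t, so |(-7t - 12)/(5t + 3) + 7/5| = 39/(5(5t + 3)) < 39/(5·5t) = (39/25)/t.
Thus |(-7t - 12)/(5t + 3) + 7/5| < ε whenever t > (39/25)/ε.
Take K = (39/25)/ε. If t > K then |(-7t - 12)/(5t + 3) + 7/5| < (39/25)/t < ε.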